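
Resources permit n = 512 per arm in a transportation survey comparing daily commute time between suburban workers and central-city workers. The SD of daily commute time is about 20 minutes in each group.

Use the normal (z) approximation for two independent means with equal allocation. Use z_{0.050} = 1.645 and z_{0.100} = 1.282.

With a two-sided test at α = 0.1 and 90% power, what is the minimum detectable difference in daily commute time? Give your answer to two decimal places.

δ = (z_{α/2} + z_β) · √((σ₁²+σ₂²)/n)
  = (1.645 + 1.282) · √(800/512)
  = 2.927 · √1.5625
  = 2.927 · 1.2500
  = 3.6587

Minimum detectable difference ≈ 3.66 minutes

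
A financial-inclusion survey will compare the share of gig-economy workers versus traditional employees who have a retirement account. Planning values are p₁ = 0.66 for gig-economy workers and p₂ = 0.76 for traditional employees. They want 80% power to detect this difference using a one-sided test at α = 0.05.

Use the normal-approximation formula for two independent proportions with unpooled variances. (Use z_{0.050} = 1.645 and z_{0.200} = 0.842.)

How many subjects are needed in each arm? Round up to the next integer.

n = (z_α + z_β)² · [p₁(1−p₁) + p₂(1−p₂)] / (p₁ − p₂)²
  = (1.645 + 0.842)² · (0.66·0.34 + 0.76·0.24) / (-0.10)²
  = (2.487)² · (0.2244 + 0.1824) / 0.0100
  = 6.1852 · 0.4068 / 0.0100
  = 251.61
Round up → n = 252 per group.

n = 252 per group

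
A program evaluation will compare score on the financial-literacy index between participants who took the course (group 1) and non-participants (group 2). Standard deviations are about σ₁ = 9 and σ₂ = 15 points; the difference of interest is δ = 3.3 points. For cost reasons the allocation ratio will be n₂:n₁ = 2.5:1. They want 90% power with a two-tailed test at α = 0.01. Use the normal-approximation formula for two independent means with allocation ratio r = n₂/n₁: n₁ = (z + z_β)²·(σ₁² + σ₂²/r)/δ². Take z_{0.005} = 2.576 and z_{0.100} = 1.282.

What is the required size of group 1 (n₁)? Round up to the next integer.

n₁ = 234

n₁ = (z_{α/2} + z_β)² · (σ₁² + σ₂²/r) / δ²
   = (2.576 + 1.282)² · (9² + 15²/2.5) / 3.3²
   = 14.8842 · (81 + 90) / 10.89
   = 14.8842 · 171 / 10.89
   = 233.72
Round up → n₁ = 234; n₂ = r·n₁ = 2.5 × 234 = 585.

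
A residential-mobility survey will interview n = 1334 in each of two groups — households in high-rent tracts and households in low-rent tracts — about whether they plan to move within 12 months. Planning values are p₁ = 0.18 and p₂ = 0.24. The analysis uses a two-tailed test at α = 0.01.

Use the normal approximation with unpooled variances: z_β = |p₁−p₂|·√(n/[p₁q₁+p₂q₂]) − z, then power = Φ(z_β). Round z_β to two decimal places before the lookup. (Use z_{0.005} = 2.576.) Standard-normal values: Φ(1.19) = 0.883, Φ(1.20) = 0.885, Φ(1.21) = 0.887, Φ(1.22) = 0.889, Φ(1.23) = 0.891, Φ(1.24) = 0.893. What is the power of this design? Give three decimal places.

Power ≈ 0.893

z_β = |p₁−p₂|·√(n/[p₁q₁+p₂q₂]) − z_{α/2}
    = 0.06 · √(1334/0.3300) − 2.576
    = 0.06 · 63.5801 − 2.576
    = 3.8148 − 2.576 = 1.2388 → 1.24
Power = Φ(1.24) = 0.893.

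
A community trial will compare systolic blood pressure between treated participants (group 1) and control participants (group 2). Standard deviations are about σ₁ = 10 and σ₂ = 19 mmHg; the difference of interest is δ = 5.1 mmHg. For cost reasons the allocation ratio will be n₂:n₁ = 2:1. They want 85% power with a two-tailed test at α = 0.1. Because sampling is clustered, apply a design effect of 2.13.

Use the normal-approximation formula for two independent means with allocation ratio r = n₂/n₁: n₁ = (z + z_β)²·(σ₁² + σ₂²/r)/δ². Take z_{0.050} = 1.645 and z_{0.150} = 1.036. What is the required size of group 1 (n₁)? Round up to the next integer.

n₁ = (z_{α/2} + z_β)² · (σ₁² + σ₂²/r) / δ²
   = (1.645 + 1.036)² · (10² + 19²/2) / 5.1²
   = 7.1878 · (100 + 180.5) / 26.01
   = 7.1878 · 280.5 / 26.01
   = 77.52
Design effect: 2.13 × 77.52 = 165.11.
Round up → n₁ = 166; n₂ = r·n₁ = 2 × 166 = 332.

n₁ = 166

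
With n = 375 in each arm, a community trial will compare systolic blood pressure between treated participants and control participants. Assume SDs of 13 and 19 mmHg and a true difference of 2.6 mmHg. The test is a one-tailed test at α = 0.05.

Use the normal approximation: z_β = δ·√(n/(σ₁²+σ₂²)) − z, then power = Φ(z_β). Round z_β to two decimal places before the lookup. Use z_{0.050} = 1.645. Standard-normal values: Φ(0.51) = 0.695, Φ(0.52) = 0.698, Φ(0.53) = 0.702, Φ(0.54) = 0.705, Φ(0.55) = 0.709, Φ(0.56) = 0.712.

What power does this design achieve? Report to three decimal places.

z_β = δ·√(n/(σ₁²+σ₂²)) − z_α
    = 2.6 · √(375/530) − 1.645
    = 2.6 · 0.84116 − 1.645
    = 2.1870 − 1.645 = 0.5420 → 0.54
Power = Φ(0.54) = 0.705.

Power ≈ 0.705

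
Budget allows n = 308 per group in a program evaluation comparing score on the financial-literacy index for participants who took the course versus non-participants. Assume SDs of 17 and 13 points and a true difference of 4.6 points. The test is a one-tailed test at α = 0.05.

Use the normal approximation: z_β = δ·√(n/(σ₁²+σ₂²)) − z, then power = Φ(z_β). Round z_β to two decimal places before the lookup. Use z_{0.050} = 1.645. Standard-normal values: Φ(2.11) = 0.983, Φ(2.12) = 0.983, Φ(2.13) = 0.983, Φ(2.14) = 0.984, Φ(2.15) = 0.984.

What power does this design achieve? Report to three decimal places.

Power ≈ 0.983

z_β = δ·√(n/(σ₁²+σ₂²)) − z_α
    = 4.6 · √(308/458) − 1.645
    = 4.6 · 0.82005 − 1.645
    = 3.7722 − 1.645 = 2.1272 → 2.13
Power = Φ(2.13) = 0.983.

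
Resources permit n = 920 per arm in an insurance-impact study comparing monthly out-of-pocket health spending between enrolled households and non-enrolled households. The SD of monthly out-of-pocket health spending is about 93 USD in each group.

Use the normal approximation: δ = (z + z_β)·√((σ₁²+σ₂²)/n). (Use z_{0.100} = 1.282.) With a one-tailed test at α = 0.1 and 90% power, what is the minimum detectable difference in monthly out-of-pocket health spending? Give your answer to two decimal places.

Minimum detectable difference ≈ 11.12 USD

δ = (z_α + z_β) · √((σ₁²+σ₂²)/n)
  = (1.282 + 1.282) · √(17298/920)
  = 2.564 · √18.8022
  = 2.564 · 4.3361
  = 11.1179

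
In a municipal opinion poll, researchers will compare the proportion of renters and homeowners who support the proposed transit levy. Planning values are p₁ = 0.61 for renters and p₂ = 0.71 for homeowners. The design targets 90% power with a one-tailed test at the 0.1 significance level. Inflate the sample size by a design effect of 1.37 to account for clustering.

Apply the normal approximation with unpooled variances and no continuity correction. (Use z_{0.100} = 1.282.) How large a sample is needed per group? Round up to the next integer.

n = (z_α + z_β)² · [p₁(1−p₁) + p₂(1−p₂)] / (p₁ − p₂)²
  = (1.282 + 1.282)² · (0.61·0.39 + 0.71·0.29) / (-0.10)²
  = (2.564)² · (0.2379 + 0.2059) / 0.0100
  = 6.5741 · 0.4438 / 0.0100
  = 291.76
Design effect: 1.37 × 291.76 = 399.71.
Round up → n = 400 per group.

n = 400 per group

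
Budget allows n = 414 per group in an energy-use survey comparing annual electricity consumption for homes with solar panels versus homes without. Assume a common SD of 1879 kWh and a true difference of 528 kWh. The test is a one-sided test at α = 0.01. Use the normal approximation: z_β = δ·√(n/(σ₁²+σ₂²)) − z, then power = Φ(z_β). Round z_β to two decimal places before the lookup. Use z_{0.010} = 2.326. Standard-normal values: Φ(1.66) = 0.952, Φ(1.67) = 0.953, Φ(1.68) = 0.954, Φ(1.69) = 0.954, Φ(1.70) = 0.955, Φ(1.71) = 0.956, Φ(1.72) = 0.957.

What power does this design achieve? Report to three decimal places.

z_β = δ·√(n/(σ₁²+σ₂²)) − z_α
    = 528 · √(414/7061282) − 2.326
    = 528 · 0.00766 − 2.326
    = 4.0429 − 2.326 = 1.7169 → 1.72
Power = Φ(1.72) = 0.957.

Power ≈ 0.957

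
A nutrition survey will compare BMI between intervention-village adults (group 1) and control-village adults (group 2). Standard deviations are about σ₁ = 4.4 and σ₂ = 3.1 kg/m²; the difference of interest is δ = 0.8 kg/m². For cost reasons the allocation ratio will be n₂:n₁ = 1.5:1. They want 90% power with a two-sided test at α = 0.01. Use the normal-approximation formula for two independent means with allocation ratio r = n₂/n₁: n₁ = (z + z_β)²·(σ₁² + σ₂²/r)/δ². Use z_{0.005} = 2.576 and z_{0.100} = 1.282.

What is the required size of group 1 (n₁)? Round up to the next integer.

n₁ = (z_{α/2} + z_β)² · (σ₁² + σ₂²/r) / δ²
   = (2.576 + 1.282)² · (4.4² + 3.1²/1.5) / 0.8²
   = 14.8842 · (19.36 + 6.4067) / 0.64
   = 14.8842 · 25.7667 / 0.64
   = 599.24
Round up → n₁ = 600; n₂ = r·n₁ = 1.5 × 600 = 900.

n₁ = 600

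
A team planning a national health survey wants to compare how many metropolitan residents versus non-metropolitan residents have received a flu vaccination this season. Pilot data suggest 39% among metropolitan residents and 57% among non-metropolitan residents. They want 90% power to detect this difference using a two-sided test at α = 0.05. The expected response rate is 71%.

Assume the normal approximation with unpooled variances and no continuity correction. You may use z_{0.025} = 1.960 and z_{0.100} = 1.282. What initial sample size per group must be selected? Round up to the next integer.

n = 221 per group

n = (z_{α/2} + z_β)² · [p₁(1−p₁) + p₂(1−p₂)] / (p₁ − p₂)²
  = (1.960 + 1.282)² · (0.39·0.61 + 0.57·0.43) / (-0.18)²
  = (3.242)² · (0.2379 + 0.2451) / 0.0324
  = 10.5106 · 0.4830 / 0.0324
  = 156.69
Adjust for 71% response: 156.69 / 0.71 = 220.68.
Round up → n = 221 per group.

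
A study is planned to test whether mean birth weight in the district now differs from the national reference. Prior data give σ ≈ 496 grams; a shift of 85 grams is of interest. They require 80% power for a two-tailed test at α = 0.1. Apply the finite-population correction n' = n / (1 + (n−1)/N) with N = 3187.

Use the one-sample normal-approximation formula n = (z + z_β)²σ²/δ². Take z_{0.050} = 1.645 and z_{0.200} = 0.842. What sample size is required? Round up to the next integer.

n = 198

n = (z_{α/2} + z_β)² · σ² / δ²
  = (1.645 + 0.842)² · 496² / 85²
  = 6.1852 · 246016 / 7225
  = 210.61
Finite-population correction (N = 3187): 210.61 / (1 + (210.61 − 1)/3187) = 197.61.
Round up → n = 198.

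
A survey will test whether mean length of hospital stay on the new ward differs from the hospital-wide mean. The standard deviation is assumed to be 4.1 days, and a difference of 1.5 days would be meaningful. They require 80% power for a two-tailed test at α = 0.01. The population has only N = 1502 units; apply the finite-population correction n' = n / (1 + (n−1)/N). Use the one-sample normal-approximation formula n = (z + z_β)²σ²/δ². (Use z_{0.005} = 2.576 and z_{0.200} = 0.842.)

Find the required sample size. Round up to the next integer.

n = (z_{α/2} + z_β)² · σ² / δ²
  = (2.576 + 0.842)² · 4.1² / 1.5²
  = 11.6827 · 16.81 / 2.25
  = 87.28
Finite-population correction (N = 1502): 87.28 / (1 + (87.28 − 1)/1502) = 82.54.
Round up → n = 83.

n = 83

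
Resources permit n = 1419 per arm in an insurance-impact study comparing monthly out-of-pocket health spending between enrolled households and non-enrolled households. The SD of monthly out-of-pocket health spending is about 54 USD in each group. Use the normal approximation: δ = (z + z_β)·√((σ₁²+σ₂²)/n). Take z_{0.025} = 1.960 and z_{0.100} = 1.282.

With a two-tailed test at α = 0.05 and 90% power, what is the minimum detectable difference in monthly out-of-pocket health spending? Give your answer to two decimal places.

δ = (z_{α/2} + z_β) · √((σ₁²+σ₂²)/n)
  = (1.960 + 1.282) · √(5832/1419)
  = 3.242 · √4.1099
  = 3.242 · 2.0273
  = 6.5725

Minimum detectable difference ≈ 6.57 USD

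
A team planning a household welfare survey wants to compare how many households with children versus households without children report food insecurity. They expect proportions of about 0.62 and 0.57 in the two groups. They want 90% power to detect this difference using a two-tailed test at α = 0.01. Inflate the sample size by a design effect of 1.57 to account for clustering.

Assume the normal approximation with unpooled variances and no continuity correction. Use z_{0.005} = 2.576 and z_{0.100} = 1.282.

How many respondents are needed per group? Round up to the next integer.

n = 4494 per group

n = (z_{α/2} + z_β)² · [p₁(1−p₁) + p₂(1−p₂)] / (p₁ − p₂)²
  = (2.576 + 1.282)² · (0.62·0.38 + 0.57·0.43) / (0.05)²
  = (3.858)² · (0.2356 + 0.2451) / 0.0025
  = 14.8842 · 0.4807 / 0.0025
  = 2861.93
Design effect: 1.57 × 2861.93 = 4493.23.
Round up → n = 4494 per group.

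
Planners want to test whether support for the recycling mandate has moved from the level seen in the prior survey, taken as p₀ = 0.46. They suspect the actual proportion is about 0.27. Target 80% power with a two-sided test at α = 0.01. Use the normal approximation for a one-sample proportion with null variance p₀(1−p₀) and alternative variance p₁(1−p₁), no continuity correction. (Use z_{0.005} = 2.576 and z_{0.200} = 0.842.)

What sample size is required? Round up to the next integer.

n = 77

n = [z_{α/2}·√(p₀q₀) + z_β·√(p₁q₁)]² / (p₁ − p₀)²
  = [2.576·√(0.46·0.54) + 0.842·√(0.27·0.73)]² / (-0.19)²
  = [2.576·0.4984 + 0.842·0.4440]² / 0.0361
  = [1.6577]² / 0.0361
  = 76.12
Round up → n = 77.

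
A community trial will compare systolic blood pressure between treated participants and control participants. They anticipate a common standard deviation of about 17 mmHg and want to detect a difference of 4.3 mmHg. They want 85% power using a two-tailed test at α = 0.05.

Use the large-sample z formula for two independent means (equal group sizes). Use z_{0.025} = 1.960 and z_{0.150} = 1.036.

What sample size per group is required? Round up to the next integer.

n = (z_{α/2} + z_β)² · (σ₁² + σ₂²) / δ²
  = (1.960 + 1.036)² · (2·17² = 578) / 4.3²
  = 8.9760 · 578 / 18.49
  = 280.59
Round up → n = 281 per group.

n = 281 per group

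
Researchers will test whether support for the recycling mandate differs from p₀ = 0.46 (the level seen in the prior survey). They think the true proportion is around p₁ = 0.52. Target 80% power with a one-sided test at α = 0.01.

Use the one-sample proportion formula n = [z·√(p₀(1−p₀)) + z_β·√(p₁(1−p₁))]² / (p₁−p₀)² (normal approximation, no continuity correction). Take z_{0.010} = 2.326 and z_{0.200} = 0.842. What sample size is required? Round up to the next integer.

n = [z_α·√(p₀q₀) + z_β·√(p₁q₁)]² / (p₁ − p₀)²
  = [2.326·√(0.46·0.54) + 0.842·√(0.52·0.48)]² / (0.06)²
  = [2.326·0.4984 + 0.842·0.4996]² / 0.0036
  = [1.5799]² / 0.0036
  = 693.39
Round up → n = 694.

n = 694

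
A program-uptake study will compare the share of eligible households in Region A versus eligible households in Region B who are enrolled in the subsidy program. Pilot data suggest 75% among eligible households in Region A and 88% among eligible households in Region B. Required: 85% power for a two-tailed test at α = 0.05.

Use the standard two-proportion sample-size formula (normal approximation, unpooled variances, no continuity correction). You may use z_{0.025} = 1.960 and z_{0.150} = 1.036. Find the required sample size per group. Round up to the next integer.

n = (z_{α/2} + z_β)² · [p₁(1−p₁) + p₂(1−p₂)] / (p₁ − p₂)²
  = (1.960 + 1.036)² · (0.75·0.25 + 0.88·0.12) / (-0.13)²
  = (2.996)² · (0.1875 + 0.1056) / 0.0169
  = 8.9760 · 0.2931 / 0.0169
  = 155.67
Round up → n = 156 per group.

n = 156 per group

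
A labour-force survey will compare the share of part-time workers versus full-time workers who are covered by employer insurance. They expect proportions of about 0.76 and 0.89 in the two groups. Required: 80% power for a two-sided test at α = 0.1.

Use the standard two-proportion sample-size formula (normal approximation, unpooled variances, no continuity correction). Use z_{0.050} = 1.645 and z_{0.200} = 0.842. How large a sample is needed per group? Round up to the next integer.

n = 103 per group

n = (z_{α/2} + z_β)² · [p₁(1−p₁) + p₂(1−p₂)] / (p₁ − p₂)²
  = (1.645 + 0.842)² · (0.76·0.24 + 0.89·0.11) / (-0.13)²
  = (2.487)² · (0.1824 + 0.0979) / 0.0169
  = 6.1852 · 0.2803 / 0.0169
  = 102.59
Round up → n = 103 per group.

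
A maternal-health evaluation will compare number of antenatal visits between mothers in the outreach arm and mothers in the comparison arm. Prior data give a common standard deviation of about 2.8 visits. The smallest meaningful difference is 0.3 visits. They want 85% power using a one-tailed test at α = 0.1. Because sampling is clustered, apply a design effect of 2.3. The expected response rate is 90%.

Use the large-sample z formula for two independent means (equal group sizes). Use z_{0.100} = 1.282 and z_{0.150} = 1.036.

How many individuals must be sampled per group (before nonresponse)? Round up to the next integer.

n = (z_α + z_β)² · (σ₁² + σ₂²) / δ²
  = (1.282 + 1.036)² · (2·2.8² = 15.68) / 0.3²
  = 5.3731 · 15.68 / 0.09
  = 936.12
Design effect: 2.3 × 936.12 = 2153.07.
Adjust for 90% response: 2153.07 / 0.90 = 2392.30.
Round up → n = 2393 per group.

n = 2393 per group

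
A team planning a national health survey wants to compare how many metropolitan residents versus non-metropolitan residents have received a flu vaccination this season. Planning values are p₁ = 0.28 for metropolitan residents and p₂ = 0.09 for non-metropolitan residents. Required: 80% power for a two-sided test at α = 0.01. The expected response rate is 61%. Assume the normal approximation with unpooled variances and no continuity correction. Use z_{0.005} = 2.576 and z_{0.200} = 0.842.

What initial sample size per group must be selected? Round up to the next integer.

n = 151 per group

n = (z_{α/2} + z_β)² · [p₁(1−p₁) + p₂(1−p₂)] / (p₁ − p₂)²
  = (2.576 + 0.842)² · (0.28·0.72 + 0.09·0.91) / (0.19)²
  = (3.418)² · (0.2016 + 0.0819) / 0.0361
  = 11.6827 · 0.2835 / 0.0361
  = 91.75
Adjust for 61% response: 91.75 / 0.61 = 150.40.
Round up → n = 151 per group.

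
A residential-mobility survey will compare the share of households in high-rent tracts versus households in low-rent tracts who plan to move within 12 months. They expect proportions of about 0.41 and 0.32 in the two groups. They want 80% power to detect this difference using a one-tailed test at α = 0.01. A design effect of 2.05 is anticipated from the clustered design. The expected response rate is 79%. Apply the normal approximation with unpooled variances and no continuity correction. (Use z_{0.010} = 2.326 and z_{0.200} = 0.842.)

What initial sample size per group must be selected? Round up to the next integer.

n = 1478 per group

n = (z_α + z_β)² · [p₁(1−p₁) + p₂(1−p₂)] / (p₁ − p₂)²
  = (2.326 + 0.842)² · (0.41·0.59 + 0.32·0.68) / (0.09)²
  = (3.168)² · (0.2419 + 0.2176) / 0.0081
  = 10.0362 · 0.4595 / 0.0081
  = 569.34
Design effect: 2.05 × 569.34 = 1167.14.
Adjust for 79% response: 1167.14 / 0.79 = 1477.40.
Round up → n = 1478 per group.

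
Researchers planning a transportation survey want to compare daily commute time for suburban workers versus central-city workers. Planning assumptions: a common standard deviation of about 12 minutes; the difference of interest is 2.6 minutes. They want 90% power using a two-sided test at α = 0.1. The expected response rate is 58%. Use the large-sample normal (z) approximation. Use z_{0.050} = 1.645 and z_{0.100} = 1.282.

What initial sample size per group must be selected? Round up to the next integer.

n = (z_{α/2} + z_β)² · (σ₁² + σ₂²) / δ²
  = (1.645 + 1.282)² · (2·12² = 288) / 2.6²
  = 8.5673 · 288 / 6.76
  = 365.00
Adjust for 58% response: 365.00 / 0.58 = 629.31.
Round up → n = 630 per group.

n = 630 per group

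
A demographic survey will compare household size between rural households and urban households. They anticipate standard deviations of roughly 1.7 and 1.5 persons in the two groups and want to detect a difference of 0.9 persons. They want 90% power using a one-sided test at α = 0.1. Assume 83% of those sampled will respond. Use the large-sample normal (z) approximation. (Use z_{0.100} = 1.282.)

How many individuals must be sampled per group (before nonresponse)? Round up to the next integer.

n = 51 per group

n = (z_α + z_β)² · (σ₁² + σ₂²) / δ²
  = (1.282 + 1.282)² · (1.7² + 1.5² = 5.14) / 0.9²
  = 6.5741 · 5.14 / 0.81
  = 41.72
Adjust for 83% response: 41.72 / 0.83 = 50.26.
Round up → n = 51 per group.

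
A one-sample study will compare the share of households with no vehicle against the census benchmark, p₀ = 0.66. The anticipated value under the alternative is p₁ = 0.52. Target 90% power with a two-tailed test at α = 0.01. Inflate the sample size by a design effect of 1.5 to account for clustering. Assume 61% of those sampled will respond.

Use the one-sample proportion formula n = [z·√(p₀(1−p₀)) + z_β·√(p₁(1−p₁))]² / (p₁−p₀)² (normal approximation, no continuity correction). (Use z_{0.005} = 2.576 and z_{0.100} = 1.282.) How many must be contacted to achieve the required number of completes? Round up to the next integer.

n = [z_{α/2}·√(p₀q₀) + z_β·√(p₁q₁)]² / (p₁ − p₀)²
  = [2.576·√(0.66·0.34) + 1.282·√(0.52·0.48)]² / (-0.14)²
  = [2.576·0.4737 + 1.282·0.4996]² / 0.0196
  = [1.8608]² / 0.0196
  = 176.65
Design effect: 1.5 × 176.65 = 264.98.
Adjust for 61% response: 264.98 / 0.61 = 434.40.
Round up → n = 435.

n = 435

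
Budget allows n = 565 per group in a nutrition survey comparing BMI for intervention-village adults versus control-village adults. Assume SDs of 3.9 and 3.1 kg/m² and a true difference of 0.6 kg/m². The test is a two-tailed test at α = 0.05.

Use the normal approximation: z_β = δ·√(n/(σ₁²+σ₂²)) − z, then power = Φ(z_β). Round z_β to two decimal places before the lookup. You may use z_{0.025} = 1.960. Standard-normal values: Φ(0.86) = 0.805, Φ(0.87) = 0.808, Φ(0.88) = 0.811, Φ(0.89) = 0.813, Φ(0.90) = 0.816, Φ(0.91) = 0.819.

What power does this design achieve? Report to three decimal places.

Power ≈ 0.816

z_β = δ·√(n/(σ₁²+σ₂²)) − z_{α/2}
    = 0.6 · √(565/24.82) − 1.960
    = 0.6 · 4.77115 − 1.960
    = 2.8627 − 1.960 = 0.9027 → 0.90
Power = Φ(0.90) = 0.816.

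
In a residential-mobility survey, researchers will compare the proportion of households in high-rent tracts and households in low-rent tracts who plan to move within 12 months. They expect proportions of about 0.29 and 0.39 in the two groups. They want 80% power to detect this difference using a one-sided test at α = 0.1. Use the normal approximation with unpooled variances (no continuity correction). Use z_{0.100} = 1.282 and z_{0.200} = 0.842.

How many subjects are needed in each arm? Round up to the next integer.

n = (z_α + z_β)² · [p₁(1−p₁) + p₂(1−p₂)] / (p₁ − p₂)²
  = (1.282 + 0.842)² · (0.29·0.71 + 0.39·0.61) / (-0.10)²
  = (2.124)² · (0.2059 + 0.2379) / 0.0100
  = 4.5114 · 0.4438 / 0.0100
  = 200.21
Round up → n = 201 per group.

n = 201 per group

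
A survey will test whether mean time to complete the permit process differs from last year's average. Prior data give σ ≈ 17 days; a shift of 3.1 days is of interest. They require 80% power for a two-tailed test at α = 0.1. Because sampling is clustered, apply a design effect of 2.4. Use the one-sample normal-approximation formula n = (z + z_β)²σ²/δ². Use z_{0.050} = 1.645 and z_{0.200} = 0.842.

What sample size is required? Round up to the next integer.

n = (z_{α/2} + z_β)² · σ² / δ²
  = (1.645 + 0.842)² · 17² / 3.1²
  = 6.1852 · 289 / 9.61
  = 186.01
Design effect: 2.4 × 186.01 = 446.41.
Round up → n = 447.

n = 447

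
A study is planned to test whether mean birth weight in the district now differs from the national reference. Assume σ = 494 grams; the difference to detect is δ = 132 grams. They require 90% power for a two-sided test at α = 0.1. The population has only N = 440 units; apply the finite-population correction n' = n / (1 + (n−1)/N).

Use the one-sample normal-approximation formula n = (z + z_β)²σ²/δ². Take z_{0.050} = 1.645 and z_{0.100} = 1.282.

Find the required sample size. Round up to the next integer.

n = 95

n = (z_{α/2} + z_β)² · σ² / δ²
  = (1.645 + 1.282)² · 494² / 132²
  = 8.5673 · 244036 / 17424
  = 119.99
Finite-population correction (N = 440): 119.99 / (1 + (119.99 − 1)/440) = 94.45.
Round up → n = 95.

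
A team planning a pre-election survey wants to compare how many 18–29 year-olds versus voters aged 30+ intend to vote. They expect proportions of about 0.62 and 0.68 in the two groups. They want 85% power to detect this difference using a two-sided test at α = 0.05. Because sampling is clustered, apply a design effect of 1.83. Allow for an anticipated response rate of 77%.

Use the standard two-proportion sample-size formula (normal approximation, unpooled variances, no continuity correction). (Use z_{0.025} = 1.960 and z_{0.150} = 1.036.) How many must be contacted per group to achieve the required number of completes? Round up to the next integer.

n = (z_{α/2} + z_β)² · [p₁(1−p₁) + p₂(1−p₂)] / (p₁ − p₂)²
  = (1.960 + 1.036)² · (0.62·0.38 + 0.68·0.32) / (-0.06)²
  = (2.996)² · (0.2356 + 0.2176) / 0.0036
  = 8.9760 · 0.4532 / 0.0036
  = 1129.98
Design effect: 1.83 × 1129.98 = 2067.86.
Adjust for 77% response: 2067.86 / 0.77 = 2685.54.
Round up → n = 2686 per group.

n = 2686 per group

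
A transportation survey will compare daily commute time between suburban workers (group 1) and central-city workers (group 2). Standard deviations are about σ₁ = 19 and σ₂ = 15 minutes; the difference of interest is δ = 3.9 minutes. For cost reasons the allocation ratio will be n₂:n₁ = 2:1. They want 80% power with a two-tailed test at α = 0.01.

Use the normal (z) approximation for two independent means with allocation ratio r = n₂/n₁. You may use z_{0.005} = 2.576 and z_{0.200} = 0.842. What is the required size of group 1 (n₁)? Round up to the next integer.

n₁ = (z_{α/2} + z_β)² · (σ₁² + σ₂²/r) / δ²
   = (2.576 + 0.842)² · (19² + 15²/2) / 3.9²
   = 11.6827 · (361 + 112.5) / 15.21
   = 11.6827 · 473.5 / 15.21
   = 363.69
Round up → n₁ = 364; n₂ = r·n₁ = 2 × 364 = 728.

n₁ = 364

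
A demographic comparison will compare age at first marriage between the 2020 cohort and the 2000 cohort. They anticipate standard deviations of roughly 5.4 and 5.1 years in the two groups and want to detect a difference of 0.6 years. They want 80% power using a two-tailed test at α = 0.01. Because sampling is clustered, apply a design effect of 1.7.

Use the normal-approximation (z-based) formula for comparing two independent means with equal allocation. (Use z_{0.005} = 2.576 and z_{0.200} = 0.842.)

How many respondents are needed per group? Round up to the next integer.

n = 3044 per group

n = (z_{α/2} + z_β)² · (σ₁² + σ₂²) / δ²
  = (2.576 + 0.842)² · (5.4² + 5.1² = 55.17) / 0.6²
  = 11.6827 · 55.17 / 0.36
  = 1790.38
Design effect: 1.7 × 1790.38 = 3043.64.
Round up → n = 3044 per group.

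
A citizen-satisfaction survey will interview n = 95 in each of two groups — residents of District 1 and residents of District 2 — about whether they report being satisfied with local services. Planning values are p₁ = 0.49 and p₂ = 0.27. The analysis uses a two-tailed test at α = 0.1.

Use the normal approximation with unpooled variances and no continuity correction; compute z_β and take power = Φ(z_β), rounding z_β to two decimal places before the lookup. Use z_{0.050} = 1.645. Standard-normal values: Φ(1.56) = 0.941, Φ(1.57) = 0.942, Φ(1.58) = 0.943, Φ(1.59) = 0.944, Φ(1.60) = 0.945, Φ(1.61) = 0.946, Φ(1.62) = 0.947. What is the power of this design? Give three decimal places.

Power ≈ 0.941

z_β = |p₁−p₂|·√(n/[p₁q₁+p₂q₂]) − z_{α/2}
    = 0.22 · √(95/0.4470) − 1.645
    = 0.22 · 14.5783 − 1.645
    = 3.2072 − 1.645 = 1.5622 → 1.56
Power = Φ(1.56) = 0.941.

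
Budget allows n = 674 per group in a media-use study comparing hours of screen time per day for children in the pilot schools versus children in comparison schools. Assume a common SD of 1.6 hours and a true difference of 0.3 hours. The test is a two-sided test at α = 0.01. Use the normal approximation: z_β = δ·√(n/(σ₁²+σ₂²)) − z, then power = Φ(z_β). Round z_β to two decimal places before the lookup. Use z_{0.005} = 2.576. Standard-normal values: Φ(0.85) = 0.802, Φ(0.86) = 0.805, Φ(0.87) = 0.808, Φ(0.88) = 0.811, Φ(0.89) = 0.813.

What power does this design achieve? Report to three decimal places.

z_β = δ·√(n/(σ₁²+σ₂²)) − z_{α/2}
    = 0.3 · √(674/5.12) − 2.576
    = 0.3 · 11.47347 − 2.576
    = 3.4420 − 2.576 = 0.8660 → 0.87
Power = Φ(0.87) = 0.808.

Power ≈ 0.808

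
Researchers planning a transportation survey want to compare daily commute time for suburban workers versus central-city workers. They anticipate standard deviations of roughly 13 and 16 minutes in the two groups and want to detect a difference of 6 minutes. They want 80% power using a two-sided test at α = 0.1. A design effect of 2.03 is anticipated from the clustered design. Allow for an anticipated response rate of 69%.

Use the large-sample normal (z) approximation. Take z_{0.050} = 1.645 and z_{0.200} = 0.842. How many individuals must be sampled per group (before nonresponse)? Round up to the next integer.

n = (z_{α/2} + z_β)² · (σ₁² + σ₂²) / δ²
  = (1.645 + 0.842)² · (13² + 16² = 425) / 6²
  = 6.1852 · 425 / 36
  = 73.02
Design effect: 2.03 × 73.02 = 148.23.
Adjust for 69% response: 148.23 / 0.69 = 214.83.
Round up → n = 215 per group.

n = 215 per group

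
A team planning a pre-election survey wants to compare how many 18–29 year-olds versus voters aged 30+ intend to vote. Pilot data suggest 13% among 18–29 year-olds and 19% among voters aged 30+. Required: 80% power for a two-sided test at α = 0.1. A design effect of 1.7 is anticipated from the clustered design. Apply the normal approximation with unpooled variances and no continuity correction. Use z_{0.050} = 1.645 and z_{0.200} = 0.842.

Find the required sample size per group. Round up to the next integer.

n = 780 per group

n = (z_{α/2} + z_β)² · [p₁(1−p₁) + p₂(1−p₂)] / (p₁ − p₂)²
  = (1.645 + 0.842)² · (0.13·0.87 + 0.19·0.81) / (-0.06)²
  = (2.487)² · (0.1131 + 0.1539) / 0.0036
  = 6.1852 · 0.2670 / 0.0036
  = 458.73
Design effect: 1.7 × 458.73 = 779.85.
Round up → n = 780 per group.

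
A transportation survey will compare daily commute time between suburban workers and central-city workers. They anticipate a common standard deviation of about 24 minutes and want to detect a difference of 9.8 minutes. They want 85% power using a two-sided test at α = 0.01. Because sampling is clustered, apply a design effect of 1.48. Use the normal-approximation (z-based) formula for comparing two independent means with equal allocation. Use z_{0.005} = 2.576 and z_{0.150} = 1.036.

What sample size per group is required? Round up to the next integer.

n = 232 per group

n = (z_{α/2} + z_β)² · (σ₁² + σ₂²) / δ²
  = (2.576 + 1.036)² · (2·24² = 1152) / 9.8²
  = 13.0465 · 1152 / 96.04
  = 156.49
Design effect: 1.48 × 156.49 = 231.61.
Round up → n = 232 per group.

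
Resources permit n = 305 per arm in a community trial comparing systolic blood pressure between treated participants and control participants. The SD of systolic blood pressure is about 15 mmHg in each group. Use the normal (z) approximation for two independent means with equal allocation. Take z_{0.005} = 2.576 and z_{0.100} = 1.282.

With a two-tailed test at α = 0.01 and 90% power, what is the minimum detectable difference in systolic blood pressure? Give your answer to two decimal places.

Minimum detectable difference ≈ 4.69 mmHg

δ = (z_{α/2} + z_β) · √((σ₁²+σ₂²)/n)
  = (2.576 + 1.282) · √(450/305)
  = 3.858 · √1.4754
  = 3.858 · 1.2147
  = 4.6862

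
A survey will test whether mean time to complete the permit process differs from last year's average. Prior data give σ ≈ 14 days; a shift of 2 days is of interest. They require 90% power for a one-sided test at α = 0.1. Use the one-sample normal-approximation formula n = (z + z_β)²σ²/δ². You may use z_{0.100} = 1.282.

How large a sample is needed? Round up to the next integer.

n = (z_α + z_β)² · σ² / δ²
  = (1.282 + 1.282)² · 14² / 2²
  = 6.5741 · 196 / 4
  = 322.13
Round up → n = 323.

n = 323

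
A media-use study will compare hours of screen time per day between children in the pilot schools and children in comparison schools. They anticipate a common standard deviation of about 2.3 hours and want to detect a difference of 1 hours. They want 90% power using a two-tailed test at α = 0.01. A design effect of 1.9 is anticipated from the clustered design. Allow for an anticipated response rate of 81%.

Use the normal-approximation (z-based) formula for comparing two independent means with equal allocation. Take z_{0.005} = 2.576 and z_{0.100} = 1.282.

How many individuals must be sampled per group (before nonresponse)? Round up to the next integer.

n = (z_{α/2} + z_β)² · (σ₁² + σ₂²) / δ²
  = (2.576 + 1.282)² · (2·2.3² = 10.58) / 1²
  = 14.8842 · 10.58 / 1
  = 157.47
Design effect: 1.9 × 157.47 = 299.20.
Adjust for 81% response: 299.20 / 0.81 = 369.38.
Round up → n = 370 per group.

n = 370 per group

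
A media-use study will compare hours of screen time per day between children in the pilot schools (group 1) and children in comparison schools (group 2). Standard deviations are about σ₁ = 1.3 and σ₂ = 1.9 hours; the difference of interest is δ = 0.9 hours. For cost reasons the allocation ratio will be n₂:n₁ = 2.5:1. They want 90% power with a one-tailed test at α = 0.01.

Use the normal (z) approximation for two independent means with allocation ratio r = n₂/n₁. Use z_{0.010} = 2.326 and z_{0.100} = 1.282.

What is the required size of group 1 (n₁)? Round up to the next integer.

n₁ = 51

n₁ = (z_α + z_β)² · (σ₁² + σ₂²/r) / δ²
   = (2.326 + 1.282)² · (1.3² + 1.9²/2.5) / 0.9²
   = 13.0177 · (1.69 + 1.444) / 0.81
   = 13.0177 · 3.134 / 0.81
   = 50.37
Round up → n₁ = 51; n₂ = r·n₁ = 2.5 × 51 = 128.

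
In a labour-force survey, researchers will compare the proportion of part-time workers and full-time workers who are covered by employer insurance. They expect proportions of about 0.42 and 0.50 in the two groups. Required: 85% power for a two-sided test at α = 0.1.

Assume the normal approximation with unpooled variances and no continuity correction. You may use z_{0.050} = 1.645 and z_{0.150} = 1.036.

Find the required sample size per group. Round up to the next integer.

n = (z_{α/2} + z_β)² · [p₁(1−p₁) + p₂(1−p₂)] / (p₁ − p₂)²
  = (1.645 + 1.036)² · (0.42·0.58 + 0.50·0.50) / (-0.08)²
  = (2.681)² · (0.2436 + 0.2500) / 0.0064
  = 7.1878 · 0.4936 / 0.0064
  = 554.36
Round up → n = 555 per group.

n = 555 per group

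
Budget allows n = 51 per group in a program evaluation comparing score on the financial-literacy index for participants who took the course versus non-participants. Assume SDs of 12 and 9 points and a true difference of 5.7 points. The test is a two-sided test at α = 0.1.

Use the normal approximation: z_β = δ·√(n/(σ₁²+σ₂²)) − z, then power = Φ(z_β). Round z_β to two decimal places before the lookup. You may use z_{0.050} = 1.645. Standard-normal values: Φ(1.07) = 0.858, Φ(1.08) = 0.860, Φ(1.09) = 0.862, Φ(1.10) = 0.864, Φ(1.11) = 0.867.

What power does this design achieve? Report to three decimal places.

Power ≈ 0.858

z_β = δ·√(n/(σ₁²+σ₂²)) − z_{α/2}
    = 5.7 · √(51/225) − 1.645
    = 5.7 · 0.47610 − 1.645
    = 2.7137 − 1.645 = 1.0687 → 1.07
Power = Φ(1.07) = 0.858.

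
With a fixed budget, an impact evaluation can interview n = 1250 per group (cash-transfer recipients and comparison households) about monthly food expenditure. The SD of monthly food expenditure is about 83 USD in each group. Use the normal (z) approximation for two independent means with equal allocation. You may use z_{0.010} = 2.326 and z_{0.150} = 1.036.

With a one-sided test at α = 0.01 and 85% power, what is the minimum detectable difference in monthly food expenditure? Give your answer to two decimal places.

Minimum detectable difference ≈ 11.16 USD

δ = (z_α + z_β) · √((σ₁²+σ₂²)/n)
  = (2.326 + 1.036) · √(13778/1250)
  = 3.362 · √11.0224
  = 3.362 · 3.3200
  = 11.1618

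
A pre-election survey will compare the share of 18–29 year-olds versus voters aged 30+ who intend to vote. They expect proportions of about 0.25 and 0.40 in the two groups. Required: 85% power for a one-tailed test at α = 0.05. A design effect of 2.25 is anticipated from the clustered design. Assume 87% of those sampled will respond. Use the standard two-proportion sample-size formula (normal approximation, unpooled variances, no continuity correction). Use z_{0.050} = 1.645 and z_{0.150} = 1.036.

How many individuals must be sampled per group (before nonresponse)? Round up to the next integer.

n = (z_α + z_β)² · [p₁(1−p₁) + p₂(1−p₂)] / (p₁ − p₂)²
  = (1.645 + 1.036)² · (0.25·0.75 + 0.40·0.60) / (-0.15)²
  = (2.681)² · (0.1875 + 0.2400) / 0.0225
  = 7.1878 · 0.4275 / 0.0225
  = 136.57
Design effect: 2.25 × 136.57 = 307.28.
Adjust for 87% response: 307.28 / 0.87 = 353.19.
Round up → n = 354 per group.

n = 354 per group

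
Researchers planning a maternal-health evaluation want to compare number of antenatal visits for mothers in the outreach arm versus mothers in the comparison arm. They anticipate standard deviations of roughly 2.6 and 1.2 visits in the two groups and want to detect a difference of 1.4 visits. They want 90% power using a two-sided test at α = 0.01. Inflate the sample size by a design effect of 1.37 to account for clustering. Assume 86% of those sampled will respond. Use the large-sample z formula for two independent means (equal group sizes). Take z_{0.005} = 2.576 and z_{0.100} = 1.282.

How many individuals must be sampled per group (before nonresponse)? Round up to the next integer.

n = 100 per group

n = (z_{α/2} + z_β)² · (σ₁² + σ₂²) / δ²
  = (2.576 + 1.282)² · (2.6² + 1.2² = 8.2) / 1.4²
  = 14.8842 · 8.2 / 1.96
  = 62.27
Design effect: 1.37 × 62.27 = 85.31.
Adjust for 86% response: 85.31 / 0.86 = 99.20.
Round up → n = 100 per group.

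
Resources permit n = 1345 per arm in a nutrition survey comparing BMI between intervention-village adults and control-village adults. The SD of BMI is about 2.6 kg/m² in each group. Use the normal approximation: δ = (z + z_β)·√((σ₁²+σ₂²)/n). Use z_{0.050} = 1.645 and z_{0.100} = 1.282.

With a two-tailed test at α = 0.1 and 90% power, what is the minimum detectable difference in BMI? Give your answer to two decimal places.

Minimum detectable difference ≈ 0.29 kg/m²

δ = (z_{α/2} + z_β) · √((σ₁²+σ₂²)/n)
  = (1.645 + 1.282) · √(13.52/1345)
  = 2.927 · √0.01005
  = 2.927 · 0.1003
  = 0.2935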